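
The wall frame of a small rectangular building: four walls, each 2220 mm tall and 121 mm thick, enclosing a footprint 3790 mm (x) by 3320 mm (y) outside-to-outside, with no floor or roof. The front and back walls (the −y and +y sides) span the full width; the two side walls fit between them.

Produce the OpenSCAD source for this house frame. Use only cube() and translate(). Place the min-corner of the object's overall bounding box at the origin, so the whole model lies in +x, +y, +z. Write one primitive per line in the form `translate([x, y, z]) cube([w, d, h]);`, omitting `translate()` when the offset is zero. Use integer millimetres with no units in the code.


cube([3790, 121, 2220]);
translate([0, 3199, 0]) cube([3790, 121, 2220]);
translate([0, 121, 0]) cube([121, 3078, 2220]);
translate([3669, 121, 0]) cube([121, 3078, 2220]);


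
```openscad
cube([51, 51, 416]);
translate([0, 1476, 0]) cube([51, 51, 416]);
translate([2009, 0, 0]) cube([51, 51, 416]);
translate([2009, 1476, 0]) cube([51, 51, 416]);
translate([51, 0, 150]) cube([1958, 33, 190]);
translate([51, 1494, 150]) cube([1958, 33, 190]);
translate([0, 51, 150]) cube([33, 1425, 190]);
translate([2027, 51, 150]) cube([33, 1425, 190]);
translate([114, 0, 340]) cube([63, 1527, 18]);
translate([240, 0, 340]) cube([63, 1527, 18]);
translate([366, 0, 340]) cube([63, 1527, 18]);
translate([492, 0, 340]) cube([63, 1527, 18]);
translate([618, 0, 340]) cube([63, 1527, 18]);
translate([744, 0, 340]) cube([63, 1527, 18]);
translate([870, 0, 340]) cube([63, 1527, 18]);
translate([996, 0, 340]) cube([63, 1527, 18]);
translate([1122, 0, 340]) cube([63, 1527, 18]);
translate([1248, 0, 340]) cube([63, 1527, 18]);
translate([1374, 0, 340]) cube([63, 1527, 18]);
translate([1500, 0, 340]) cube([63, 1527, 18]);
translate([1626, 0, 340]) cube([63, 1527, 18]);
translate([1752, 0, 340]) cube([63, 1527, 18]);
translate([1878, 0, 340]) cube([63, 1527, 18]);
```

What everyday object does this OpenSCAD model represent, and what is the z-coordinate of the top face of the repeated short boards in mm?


A bed frame. The slat-top height is 358 mm.

Four posts, four rails, and a row of slats — a bed frame. Slats sit on the rails at z = 150 + 190 = 340; with slat thickness 18, the top is 358 mm.


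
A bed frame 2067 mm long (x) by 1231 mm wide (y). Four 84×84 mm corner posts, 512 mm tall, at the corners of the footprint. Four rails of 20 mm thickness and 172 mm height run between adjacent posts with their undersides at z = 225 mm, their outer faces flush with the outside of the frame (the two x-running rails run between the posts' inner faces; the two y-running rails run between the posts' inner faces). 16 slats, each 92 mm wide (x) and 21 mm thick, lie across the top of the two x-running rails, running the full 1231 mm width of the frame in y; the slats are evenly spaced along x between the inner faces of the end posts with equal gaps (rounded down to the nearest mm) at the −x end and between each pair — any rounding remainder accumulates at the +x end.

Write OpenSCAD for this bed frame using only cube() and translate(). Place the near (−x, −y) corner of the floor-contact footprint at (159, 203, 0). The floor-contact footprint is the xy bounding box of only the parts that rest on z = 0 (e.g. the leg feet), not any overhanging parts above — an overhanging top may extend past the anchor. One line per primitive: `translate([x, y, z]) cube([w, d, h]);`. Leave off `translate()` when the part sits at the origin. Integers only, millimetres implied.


// slat z = rail_z + rail_h = 225 + 172 = 397
// slat gap = ⌊(1899 − 16·92) / 17⌋ = 25
translate([159, 203, 0]) cube([84, 84, 512]);
translate([159, 1350, 0]) cube([84, 84, 512]);
translate([2142, 203, 0]) cube([84, 84, 512]);
translate([2142, 1350, 0]) cube([84, 84, 512]);
translate([243, 203, 225]) cube([1899, 20, 172]);
translate([243, 1414, 225]) cube([1899, 20, 172]);
translate([159, 287, 225]) cube([20, 1063, 172]);
translate([2206, 287, 225]) cube([20, 1063, 172]);
translate([268, 203, 397]) cube([92, 1231, 21]);
translate([385, 203, 397]) cube([92, 1231, 21]);
translate([502, 203, 397]) cube([92, 1231, 21]);
translate([619, 203, 397]) cube([92, 1231, 21]);
translate([736, 203, 397]) cube([92, 1231, 21]);
translate([853, 203, 397]) cube([92, 1231, 21]);
translate([970, 203, 397]) cube([92, 1231, 21]);
translate([1087, 203, 397]) cube([92, 1231, 21]);
translate([1204, 203, 397]) cube([92, 1231, 21]);
translate([1321, 203, 397]) cube([92, 1231, 21]);
translate([1438, 203, 397]) cube([92, 1231, 21]);
translate([1555, 203, 397]) cube([92, 1231, 21]);
translate([1672, 203, 397]) cube([92, 1231, 21]);
translate([1789, 203, 397]) cube([92, 1231, 21]);
translate([1906, 203, 397]) cube([92, 1231, 21]);
translate([2023, 203, 397]) cube([92, 1231, 21]);


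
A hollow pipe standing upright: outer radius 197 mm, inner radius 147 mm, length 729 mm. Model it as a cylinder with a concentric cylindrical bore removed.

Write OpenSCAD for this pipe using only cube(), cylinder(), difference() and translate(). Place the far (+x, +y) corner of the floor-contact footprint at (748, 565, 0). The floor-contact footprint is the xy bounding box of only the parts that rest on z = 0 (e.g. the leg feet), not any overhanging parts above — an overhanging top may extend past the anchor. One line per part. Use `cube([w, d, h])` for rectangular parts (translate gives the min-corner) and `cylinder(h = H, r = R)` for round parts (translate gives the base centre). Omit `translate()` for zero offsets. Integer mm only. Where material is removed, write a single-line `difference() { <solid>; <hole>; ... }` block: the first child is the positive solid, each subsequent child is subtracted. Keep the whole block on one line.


difference() { translate([551, 368, 0]) cylinder(h = 729, r = 197); translate([551, 368, 0]) cylinder(h = 729, r = 147); }


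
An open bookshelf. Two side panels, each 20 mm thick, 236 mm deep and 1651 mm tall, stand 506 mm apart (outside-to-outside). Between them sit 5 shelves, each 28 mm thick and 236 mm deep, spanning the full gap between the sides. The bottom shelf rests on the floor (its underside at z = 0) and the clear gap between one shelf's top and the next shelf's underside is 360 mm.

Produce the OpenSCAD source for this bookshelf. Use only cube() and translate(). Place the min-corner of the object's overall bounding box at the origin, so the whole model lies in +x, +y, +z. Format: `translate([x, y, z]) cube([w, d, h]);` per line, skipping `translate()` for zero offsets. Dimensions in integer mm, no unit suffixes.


cube([20, 236, 1651]);
translate([486, 0, 0]) cube([20, 236, 1651]);
translate([20, 0, 0]) cube([466, 236, 28]);
translate([20, 0, 388]) cube([466, 236, 28]);
translate([20, 0, 776]) cube([466, 236, 28]);
translate([20, 0, 1164]) cube([466, 236, 28]);
translate([20, 0, 1552]) cube([466, 236, 28]);


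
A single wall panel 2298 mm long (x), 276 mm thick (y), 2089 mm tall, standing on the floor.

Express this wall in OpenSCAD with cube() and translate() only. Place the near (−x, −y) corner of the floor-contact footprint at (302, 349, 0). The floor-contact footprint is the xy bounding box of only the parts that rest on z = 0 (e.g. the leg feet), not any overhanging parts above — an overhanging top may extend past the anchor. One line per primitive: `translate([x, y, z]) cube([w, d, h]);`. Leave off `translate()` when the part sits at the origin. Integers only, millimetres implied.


translate([302, 349, 0]) cube([2298, 276, 2089]);


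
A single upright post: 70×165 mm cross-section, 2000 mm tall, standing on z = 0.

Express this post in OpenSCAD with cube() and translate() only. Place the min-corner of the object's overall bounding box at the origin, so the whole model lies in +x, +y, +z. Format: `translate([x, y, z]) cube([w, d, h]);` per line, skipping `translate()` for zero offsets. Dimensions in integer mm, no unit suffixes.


cube([70, 165, 2000]);


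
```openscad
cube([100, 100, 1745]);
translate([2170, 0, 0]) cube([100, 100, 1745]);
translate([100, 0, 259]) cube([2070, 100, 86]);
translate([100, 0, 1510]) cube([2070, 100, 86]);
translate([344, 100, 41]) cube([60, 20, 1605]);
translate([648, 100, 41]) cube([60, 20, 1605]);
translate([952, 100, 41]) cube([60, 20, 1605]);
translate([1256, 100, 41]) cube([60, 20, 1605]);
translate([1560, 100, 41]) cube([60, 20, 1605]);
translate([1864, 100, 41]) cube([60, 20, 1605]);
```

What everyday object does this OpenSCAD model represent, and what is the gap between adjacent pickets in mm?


A fence section. The picket gap is 244 mm.

Two posts, two rails, 6 pickets — a fence section. Span 2070 mm holds 6 pickets of 60 mm with 7 equal gaps: ⌊(2070 − 6·60) / 7⌋ = 244 mm.


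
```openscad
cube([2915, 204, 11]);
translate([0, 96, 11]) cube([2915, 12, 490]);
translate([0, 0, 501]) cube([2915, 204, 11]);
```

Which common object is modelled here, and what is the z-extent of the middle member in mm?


An I-beam. The web height is 490 mm.

Two wide flanges with a thin centred web — an I-beam. Overall 512 mm minus two 11 mm flanges gives a web of 512 − 2·11 = 490 mm.


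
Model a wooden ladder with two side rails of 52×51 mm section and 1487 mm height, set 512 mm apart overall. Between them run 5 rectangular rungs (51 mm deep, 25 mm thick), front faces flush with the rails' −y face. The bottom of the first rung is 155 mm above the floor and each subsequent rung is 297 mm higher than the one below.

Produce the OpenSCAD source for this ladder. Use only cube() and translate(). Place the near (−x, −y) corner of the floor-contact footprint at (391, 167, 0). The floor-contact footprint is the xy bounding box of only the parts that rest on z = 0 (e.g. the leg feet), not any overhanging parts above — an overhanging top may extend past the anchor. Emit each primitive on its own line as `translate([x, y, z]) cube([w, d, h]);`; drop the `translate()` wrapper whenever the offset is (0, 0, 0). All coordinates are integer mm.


translate([391, 167, 0]) cube([52, 51, 1487]);
translate([851, 167, 0]) cube([52, 51, 1487]);
translate([443, 167, 155]) cube([408, 51, 25]);
translate([443, 167, 452]) cube([408, 51, 25]);
translate([443, 167, 749]) cube([408, 51, 25]);
translate([443, 167, 1046]) cube([408, 51, 25]);
translate([443, 167, 1343]) cube([408, 51, 25]);


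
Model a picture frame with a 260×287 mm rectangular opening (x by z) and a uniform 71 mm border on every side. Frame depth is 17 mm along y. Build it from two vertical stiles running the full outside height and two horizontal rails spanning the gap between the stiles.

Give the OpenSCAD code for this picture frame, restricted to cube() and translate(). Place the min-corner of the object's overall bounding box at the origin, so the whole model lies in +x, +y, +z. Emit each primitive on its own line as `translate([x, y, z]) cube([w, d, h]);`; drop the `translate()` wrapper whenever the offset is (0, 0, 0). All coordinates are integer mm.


cube([71, 17, 429]);
translate([331, 0, 0]) cube([71, 17, 429]);
translate([71, 0, 0]) cube([260, 17, 71]);
translate([71, 0, 358]) cube([260, 17, 71]);


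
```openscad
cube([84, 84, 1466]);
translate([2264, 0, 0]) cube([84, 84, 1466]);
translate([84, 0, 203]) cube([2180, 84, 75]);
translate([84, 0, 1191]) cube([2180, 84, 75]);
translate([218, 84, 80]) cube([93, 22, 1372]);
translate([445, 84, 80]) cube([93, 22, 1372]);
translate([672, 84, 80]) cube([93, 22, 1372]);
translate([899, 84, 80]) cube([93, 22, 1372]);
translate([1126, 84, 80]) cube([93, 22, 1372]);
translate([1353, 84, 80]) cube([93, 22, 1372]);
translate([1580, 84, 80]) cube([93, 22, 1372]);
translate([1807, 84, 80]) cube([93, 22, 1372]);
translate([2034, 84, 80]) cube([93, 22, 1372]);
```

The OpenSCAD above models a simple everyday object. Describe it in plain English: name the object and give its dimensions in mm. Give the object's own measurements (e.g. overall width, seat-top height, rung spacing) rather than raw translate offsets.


A fence section. Two 84×84 mm posts, 1466 mm tall, stand on the floor with a clear span of 2180 mm between their inner faces. Two horizontal rails of 84×75 mm section span the gap between the posts with their undersides at z = 203 mm and z = 1191 mm, flush with the posts' −y face. 9 pickets, each 93 mm wide, 22 mm thick and 1372 mm tall, are fixed to the +y face of the rails with their bottoms at z = 80 mm, spaced across the span with a 134 mm gap after the −x post and between neighbouring pickets, with 137 mm left before the +x post.


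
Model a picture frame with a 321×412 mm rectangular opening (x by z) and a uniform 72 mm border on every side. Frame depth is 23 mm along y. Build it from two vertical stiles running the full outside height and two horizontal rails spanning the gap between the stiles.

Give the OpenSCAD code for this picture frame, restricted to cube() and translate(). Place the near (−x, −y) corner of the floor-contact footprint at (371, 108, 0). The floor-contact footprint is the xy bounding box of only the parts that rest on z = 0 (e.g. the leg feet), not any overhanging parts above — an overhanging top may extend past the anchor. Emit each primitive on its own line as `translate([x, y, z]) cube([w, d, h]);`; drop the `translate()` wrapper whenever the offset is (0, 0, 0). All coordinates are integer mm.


translate([371, 108, 0]) cube([72, 23, 556]);
translate([764, 108, 0]) cube([72, 23, 556]);
translate([443, 108, 0]) cube([321, 23, 72]);
translate([443, 108, 484]) cube([321, 23, 72]);


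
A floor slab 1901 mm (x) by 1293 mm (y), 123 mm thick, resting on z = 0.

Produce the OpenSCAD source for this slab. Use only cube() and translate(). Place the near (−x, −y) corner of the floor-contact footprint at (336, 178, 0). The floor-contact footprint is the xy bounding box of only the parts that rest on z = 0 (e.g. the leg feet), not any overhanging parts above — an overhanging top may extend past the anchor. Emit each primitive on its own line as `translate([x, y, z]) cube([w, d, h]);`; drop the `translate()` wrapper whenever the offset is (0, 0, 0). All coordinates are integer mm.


translate([336, 178, 0]) cube([1901, 1293, 123]);


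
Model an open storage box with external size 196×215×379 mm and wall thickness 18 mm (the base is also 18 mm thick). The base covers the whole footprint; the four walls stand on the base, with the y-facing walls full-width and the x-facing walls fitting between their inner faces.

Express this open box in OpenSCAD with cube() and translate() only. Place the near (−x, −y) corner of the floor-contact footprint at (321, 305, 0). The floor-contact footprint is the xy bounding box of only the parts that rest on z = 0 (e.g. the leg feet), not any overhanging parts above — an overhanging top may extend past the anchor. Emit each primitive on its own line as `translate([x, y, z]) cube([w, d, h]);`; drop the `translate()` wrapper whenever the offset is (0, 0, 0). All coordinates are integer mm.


translate([321, 305, 0]) cube([196, 215, 18]);
translate([321, 305, 18]) cube([196, 18, 361]);
translate([321, 502, 18]) cube([196, 18, 361]);
translate([321, 323, 18]) cube([18, 179, 361]);
translate([499, 323, 18]) cube([18, 179, 361]);


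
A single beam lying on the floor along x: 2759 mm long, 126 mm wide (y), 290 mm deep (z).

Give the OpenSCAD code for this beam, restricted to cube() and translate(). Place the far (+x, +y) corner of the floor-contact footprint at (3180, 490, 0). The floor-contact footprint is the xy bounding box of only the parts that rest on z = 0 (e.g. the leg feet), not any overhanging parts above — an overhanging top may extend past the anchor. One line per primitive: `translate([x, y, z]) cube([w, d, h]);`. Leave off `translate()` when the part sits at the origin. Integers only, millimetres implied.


translate([421, 364, 0]) cube([2759, 126, 290]);


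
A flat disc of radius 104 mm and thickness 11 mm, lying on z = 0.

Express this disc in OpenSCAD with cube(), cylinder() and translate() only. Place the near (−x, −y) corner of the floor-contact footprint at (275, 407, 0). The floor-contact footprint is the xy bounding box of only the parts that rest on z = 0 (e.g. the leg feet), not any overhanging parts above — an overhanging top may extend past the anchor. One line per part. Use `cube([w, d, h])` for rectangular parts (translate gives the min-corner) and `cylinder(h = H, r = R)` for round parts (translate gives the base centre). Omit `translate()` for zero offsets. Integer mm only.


translate([379, 511, 0]) cylinder(h = 11, r = 104);


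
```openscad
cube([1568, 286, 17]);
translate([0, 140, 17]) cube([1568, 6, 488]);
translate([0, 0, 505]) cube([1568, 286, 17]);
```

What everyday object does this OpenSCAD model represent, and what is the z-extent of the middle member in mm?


An I-beam. The web height is 488 mm.

Two wide flanges with a thin centred web — an I-beam. Overall 522 mm minus two 17 mm flanges gives a web of 522 − 2·17 = 488 mm.


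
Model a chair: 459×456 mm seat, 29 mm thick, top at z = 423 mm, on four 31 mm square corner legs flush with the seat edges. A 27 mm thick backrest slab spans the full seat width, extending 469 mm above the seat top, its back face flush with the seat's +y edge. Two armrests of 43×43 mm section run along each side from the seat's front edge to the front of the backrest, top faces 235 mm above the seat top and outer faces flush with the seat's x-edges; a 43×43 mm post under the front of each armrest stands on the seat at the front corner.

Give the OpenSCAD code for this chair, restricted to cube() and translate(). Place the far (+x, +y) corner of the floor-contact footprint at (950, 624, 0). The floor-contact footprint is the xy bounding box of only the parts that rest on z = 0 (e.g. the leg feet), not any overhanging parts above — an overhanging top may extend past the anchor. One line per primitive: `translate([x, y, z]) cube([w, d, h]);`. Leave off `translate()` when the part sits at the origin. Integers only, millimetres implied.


translate([491, 168, 394]) cube([459, 456, 29]);
translate([491, 168, 0]) cube([31, 31, 394]);
translate([919, 168, 0]) cube([31, 31, 394]);
translate([491, 593, 0]) cube([31, 31, 394]);
translate([919, 593, 0]) cube([31, 31, 394]);
translate([491, 597, 423]) cube([459, 27, 469]);
translate([491, 168, 615]) cube([43, 429, 43]);
translate([907, 168, 615]) cube([43, 429, 43]);
translate([491, 168, 423]) cube([43, 43, 192]);
translate([907, 168, 423]) cube([43, 43, 192]);


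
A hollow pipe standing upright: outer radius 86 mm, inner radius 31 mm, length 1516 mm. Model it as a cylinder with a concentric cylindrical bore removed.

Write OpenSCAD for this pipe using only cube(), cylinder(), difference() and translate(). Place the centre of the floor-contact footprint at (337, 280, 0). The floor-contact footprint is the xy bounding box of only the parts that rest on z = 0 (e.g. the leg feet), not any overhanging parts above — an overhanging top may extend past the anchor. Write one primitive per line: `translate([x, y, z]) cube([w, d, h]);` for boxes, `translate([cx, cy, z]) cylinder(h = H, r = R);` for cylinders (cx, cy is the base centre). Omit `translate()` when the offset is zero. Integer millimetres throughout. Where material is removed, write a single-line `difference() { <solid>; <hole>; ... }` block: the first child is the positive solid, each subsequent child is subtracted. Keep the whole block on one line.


difference() { translate([337, 280, 0]) cylinder(h = 1516, r = 86); translate([337, 280, 0]) cylinder(h = 1516, r = 31); }


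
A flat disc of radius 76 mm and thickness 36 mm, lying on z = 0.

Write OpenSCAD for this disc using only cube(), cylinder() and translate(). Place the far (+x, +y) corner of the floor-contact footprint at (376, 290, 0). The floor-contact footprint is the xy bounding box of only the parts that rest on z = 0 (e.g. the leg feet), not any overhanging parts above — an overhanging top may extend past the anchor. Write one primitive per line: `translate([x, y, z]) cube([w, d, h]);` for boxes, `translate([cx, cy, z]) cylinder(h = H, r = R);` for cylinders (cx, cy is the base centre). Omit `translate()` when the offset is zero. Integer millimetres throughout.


translate([300, 214, 0]) cylinder(h = 36, r = 76);


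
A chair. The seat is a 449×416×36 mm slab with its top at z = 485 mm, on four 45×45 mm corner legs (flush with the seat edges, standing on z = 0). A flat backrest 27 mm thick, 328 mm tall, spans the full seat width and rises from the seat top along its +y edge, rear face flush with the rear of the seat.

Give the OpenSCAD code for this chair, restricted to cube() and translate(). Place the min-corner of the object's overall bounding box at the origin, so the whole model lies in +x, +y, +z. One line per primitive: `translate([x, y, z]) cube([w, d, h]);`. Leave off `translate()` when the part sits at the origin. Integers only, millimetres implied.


// leg_h = 485 - 36 = 449
translate([0, 0, 449]) cube([449, 416, 36]);
cube([45, 45, 449]);
translate([404, 0, 0]) cube([45, 45, 449]);
translate([0, 371, 0]) cube([45, 45, 449]);
translate([404, 371, 0]) cube([45, 45, 449]);
translate([0, 389, 485]) cube([449, 27, 328]);


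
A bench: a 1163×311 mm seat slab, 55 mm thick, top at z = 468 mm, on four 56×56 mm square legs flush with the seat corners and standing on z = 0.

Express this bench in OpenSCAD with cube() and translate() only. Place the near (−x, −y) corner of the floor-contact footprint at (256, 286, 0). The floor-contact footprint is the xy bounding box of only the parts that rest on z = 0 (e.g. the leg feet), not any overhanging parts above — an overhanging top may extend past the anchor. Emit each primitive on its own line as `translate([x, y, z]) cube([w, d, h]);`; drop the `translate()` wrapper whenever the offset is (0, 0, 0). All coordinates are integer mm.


translate([256, 286, 413]) cube([1163, 311, 55]);
translate([256, 286, 0]) cube([56, 56, 413]);
translate([256, 541, 0]) cube([56, 56, 413]);
translate([1363, 286, 0]) cube([56, 56, 413]);
translate([1363, 541, 0]) cube([56, 56, 413]);


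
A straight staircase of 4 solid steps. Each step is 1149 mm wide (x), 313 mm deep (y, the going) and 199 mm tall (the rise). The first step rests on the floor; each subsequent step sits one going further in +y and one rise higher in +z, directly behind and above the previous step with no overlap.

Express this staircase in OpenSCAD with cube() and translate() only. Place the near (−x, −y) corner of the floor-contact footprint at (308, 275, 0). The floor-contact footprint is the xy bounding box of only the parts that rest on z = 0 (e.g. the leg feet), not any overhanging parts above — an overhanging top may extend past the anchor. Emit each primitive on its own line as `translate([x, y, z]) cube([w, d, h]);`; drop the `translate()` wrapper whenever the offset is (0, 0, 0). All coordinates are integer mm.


translate([308, 275, 0]) cube([1149, 313, 199]);
translate([308, 588, 199]) cube([1149, 313, 199]);
translate([308, 901, 398]) cube([1149, 313, 199]);
translate([308, 1214, 597]) cube([1149, 313, 199]);


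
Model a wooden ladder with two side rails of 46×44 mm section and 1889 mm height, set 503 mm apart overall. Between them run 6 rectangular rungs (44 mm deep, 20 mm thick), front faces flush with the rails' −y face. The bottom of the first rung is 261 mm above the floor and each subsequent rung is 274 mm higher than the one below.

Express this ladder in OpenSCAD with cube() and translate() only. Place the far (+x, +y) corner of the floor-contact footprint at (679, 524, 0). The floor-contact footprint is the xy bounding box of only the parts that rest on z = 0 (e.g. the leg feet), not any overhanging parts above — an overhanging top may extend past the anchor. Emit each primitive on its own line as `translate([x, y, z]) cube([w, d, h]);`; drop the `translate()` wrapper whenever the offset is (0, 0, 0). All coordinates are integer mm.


// rung span = 503 - 2*46 = 411
// rung[k] z = 261 + k*274
translate([176, 480, 0]) cube([46, 44, 1889]);
translate([633, 480, 0]) cube([46, 44, 1889]);
translate([222, 480, 261]) cube([411, 44, 20]);
translate([222, 480, 535]) cube([411, 44, 20]);
translate([222, 480, 809]) cube([411, 44, 20]);
translate([222, 480, 1083]) cube([411, 44, 20]);
translate([222, 480, 1357]) cube([411, 44, 20]);
translate([222, 480, 1631]) cube([411, 44, 20]);


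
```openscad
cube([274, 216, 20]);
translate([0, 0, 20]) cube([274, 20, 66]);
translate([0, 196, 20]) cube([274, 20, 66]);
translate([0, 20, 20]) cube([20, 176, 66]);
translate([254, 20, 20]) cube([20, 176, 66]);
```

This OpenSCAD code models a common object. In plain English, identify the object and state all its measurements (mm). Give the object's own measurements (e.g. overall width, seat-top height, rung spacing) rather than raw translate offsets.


An open-topped rectangular box: outside dimensions 274×216×86 mm, with a uniform wall and base thickness of 20 mm. The base is a full 274×216 slab on the floor; four walls sit on top of the base. The front and back walls (the −y and +y sides) span the full width; the two side walls fit between them.


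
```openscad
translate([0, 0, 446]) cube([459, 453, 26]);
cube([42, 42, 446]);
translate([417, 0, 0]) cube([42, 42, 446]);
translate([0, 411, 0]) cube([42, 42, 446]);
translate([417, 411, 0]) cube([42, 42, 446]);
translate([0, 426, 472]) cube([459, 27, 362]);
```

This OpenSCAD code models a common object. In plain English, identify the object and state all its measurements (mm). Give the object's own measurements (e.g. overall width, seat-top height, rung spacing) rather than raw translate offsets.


A chair. The seat is a 459×453×26 mm slab with its top at z = 472 mm, on four 42×42 mm corner legs (flush with the seat edges, standing on z = 0). A flat backrest 27 mm thick, 362 mm tall, spans the full seat width and rises from the seat top along its +y edge, rear face flush with the rear of the seat.


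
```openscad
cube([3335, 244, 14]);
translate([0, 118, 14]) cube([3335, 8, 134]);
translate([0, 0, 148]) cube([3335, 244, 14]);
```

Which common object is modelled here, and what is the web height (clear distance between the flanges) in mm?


An I-beam. The web height is 134 mm.

Two wide flanges with a thin centred web — an I-beam. Overall 162 mm minus two 14 mm flanges gives a web of 162 − 2·14 = 134 mm.


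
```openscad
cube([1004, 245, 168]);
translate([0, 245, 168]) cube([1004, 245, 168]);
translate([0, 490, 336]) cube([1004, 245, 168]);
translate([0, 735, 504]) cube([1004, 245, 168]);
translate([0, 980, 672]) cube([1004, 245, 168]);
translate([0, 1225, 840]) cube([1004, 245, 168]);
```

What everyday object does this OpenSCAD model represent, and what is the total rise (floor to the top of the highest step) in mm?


A staircase. The total rise is 1008 mm.

6 identical blocks, each offset up and back from the previous — a staircase. Each step is 168 mm tall and there are 6 of them, so the total rise is 6 × 168 = 1008 mm.


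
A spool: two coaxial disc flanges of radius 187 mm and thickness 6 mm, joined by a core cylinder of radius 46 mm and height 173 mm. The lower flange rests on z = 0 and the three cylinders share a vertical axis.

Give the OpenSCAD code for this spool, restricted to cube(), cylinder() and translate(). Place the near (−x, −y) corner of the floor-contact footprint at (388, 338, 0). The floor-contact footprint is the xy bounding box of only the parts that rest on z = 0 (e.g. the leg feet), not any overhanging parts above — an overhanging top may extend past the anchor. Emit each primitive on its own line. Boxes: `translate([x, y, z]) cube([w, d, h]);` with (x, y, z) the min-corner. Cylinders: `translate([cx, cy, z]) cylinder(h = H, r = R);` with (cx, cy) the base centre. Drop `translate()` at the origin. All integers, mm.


translate([575, 525, 0]) cylinder(h = 6, r = 187);
translate([575, 525, 6]) cylinder(h = 173, r = 46);
translate([575, 525, 179]) cylinder(h = 6, r = 187);


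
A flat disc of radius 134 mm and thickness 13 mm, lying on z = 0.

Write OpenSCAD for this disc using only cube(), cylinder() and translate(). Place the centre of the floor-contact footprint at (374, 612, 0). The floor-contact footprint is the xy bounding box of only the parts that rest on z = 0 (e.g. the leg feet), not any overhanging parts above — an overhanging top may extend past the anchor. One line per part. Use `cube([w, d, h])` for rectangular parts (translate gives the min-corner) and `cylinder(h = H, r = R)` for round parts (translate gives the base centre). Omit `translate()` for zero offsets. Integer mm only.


translate([374, 612, 0]) cylinder(h = 13, r = 134);


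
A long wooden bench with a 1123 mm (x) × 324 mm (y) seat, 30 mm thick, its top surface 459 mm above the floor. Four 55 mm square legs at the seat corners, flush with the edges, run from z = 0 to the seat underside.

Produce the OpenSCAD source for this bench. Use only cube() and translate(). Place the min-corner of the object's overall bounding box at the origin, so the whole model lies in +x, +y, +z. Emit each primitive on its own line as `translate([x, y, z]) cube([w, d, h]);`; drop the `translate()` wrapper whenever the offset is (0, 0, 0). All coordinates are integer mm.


translate([0, 0, 429]) cube([1123, 324, 30]);
cube([55, 55, 429]);
translate([0, 269, 0]) cube([55, 55, 429]);
translate([1068, 0, 0]) cube([55, 55, 429]);
translate([1068, 269, 0]) cube([55, 55, 429]);


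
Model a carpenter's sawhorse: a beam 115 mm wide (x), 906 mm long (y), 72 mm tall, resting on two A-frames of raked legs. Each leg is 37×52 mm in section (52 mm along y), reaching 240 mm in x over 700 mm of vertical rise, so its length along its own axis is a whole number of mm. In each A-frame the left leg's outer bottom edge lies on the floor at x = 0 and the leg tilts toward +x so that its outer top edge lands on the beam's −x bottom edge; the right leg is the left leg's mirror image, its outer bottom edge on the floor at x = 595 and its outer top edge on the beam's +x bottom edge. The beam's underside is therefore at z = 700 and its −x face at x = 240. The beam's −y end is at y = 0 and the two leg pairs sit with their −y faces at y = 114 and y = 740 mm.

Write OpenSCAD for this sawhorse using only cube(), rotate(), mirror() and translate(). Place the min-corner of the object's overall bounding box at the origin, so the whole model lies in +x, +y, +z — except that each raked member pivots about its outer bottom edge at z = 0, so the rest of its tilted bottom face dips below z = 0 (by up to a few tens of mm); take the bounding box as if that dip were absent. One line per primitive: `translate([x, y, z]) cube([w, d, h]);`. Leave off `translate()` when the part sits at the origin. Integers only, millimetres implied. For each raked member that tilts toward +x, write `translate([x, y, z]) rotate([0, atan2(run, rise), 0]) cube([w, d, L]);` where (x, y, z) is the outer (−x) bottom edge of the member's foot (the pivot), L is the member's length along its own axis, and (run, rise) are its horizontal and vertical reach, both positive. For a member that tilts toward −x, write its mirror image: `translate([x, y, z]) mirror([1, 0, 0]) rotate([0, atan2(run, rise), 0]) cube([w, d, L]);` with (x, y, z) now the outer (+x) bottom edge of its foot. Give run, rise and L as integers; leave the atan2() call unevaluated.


// leg length = √(240² + 700²) = 740
// right-leg outer foot x = 2·240 + 115 = 595
// beam min-corner = (240, 0, 700)
translate([240, 0, 700]) cube([115, 906, 72]);
translate([0, 114, 0]) rotate([0, atan2(240, 700), 0]) cube([37, 52, 740]);
translate([595, 114, 0]) mirror([1, 0, 0]) rotate([0, atan2(240, 700), 0]) cube([37, 52, 740]);
translate([0, 740, 0]) rotate([0, atan2(240, 700), 0]) cube([37, 52, 740]);
translate([595, 740, 0]) mirror([1, 0, 0]) rotate([0, atan2(240, 700), 0]) cube([37, 52, 740]);


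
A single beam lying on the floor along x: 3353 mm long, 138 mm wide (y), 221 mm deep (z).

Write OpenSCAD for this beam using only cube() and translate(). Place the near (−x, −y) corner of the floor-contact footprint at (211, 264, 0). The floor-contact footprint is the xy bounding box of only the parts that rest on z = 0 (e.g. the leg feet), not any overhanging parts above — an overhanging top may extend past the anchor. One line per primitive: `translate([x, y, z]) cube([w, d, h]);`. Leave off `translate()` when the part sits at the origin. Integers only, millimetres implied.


translate([211, 264, 0]) cube([3353, 138, 221]);


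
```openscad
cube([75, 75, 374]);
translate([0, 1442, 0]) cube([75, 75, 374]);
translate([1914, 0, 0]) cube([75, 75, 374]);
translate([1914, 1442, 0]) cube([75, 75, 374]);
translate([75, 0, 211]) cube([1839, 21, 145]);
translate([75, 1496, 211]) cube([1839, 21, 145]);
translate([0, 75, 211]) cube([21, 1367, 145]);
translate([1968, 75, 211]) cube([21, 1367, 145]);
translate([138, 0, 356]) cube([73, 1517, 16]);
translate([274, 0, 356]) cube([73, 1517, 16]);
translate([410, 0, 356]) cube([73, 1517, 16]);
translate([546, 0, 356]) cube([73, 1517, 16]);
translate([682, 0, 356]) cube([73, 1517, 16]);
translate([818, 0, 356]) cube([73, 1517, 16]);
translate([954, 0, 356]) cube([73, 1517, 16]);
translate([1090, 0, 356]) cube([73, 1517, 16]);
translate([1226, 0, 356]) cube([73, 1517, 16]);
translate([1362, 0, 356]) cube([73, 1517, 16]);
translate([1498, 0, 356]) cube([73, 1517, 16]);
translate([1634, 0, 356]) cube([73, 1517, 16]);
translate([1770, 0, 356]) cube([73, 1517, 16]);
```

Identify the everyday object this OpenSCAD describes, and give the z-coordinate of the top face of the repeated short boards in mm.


A bed frame. The slat-top height is 372 mm.

Four posts, four rails, and a row of slats — a bed frame. Slats sit on the rails at z = 211 + 145 = 356; with slat thickness 16, the top is 372 mm.


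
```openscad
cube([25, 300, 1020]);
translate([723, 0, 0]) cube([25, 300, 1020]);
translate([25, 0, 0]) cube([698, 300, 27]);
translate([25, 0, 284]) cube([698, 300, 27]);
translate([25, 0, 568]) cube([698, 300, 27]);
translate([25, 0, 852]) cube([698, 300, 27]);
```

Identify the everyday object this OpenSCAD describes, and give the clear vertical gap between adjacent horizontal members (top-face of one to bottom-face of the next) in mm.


A bookshelf. The clear shelf gap is 257 mm.

Two tall side panels with 4 horizontal boards between them — a bookshelf. The first two shelf undersides are at z = 0 and z = 284; with shelf thickness 27, the clear gap is 284 − 0 − 27 = 257 mm.


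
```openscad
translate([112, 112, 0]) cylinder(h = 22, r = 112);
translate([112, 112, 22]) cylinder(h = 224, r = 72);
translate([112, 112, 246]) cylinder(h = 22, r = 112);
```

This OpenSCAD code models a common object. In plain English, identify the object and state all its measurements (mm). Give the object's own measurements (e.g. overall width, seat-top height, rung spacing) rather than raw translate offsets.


A spool: two coaxial disc flanges of radius 112 mm and thickness 22 mm, joined by a core cylinder of radius 72 mm and height 224 mm. The lower flange rests on z = 0 and the three cylinders share a vertical axis.


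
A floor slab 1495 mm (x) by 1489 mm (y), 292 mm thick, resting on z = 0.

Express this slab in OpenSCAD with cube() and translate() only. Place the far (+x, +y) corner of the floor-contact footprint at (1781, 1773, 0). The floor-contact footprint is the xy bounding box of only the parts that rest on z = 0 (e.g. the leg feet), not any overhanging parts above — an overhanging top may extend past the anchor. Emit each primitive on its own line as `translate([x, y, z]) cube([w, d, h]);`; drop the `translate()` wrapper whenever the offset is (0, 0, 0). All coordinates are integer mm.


translate([286, 284, 0]) cube([1495, 1489, 292]);


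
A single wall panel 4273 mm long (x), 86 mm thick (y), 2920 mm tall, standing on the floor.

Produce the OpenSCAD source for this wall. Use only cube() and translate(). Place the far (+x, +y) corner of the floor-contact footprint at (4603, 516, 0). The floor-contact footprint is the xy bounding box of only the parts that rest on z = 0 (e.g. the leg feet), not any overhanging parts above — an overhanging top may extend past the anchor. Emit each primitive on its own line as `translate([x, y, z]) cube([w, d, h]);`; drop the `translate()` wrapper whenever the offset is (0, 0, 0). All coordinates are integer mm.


translate([330, 430, 0]) cube([4273, 86, 2920]);


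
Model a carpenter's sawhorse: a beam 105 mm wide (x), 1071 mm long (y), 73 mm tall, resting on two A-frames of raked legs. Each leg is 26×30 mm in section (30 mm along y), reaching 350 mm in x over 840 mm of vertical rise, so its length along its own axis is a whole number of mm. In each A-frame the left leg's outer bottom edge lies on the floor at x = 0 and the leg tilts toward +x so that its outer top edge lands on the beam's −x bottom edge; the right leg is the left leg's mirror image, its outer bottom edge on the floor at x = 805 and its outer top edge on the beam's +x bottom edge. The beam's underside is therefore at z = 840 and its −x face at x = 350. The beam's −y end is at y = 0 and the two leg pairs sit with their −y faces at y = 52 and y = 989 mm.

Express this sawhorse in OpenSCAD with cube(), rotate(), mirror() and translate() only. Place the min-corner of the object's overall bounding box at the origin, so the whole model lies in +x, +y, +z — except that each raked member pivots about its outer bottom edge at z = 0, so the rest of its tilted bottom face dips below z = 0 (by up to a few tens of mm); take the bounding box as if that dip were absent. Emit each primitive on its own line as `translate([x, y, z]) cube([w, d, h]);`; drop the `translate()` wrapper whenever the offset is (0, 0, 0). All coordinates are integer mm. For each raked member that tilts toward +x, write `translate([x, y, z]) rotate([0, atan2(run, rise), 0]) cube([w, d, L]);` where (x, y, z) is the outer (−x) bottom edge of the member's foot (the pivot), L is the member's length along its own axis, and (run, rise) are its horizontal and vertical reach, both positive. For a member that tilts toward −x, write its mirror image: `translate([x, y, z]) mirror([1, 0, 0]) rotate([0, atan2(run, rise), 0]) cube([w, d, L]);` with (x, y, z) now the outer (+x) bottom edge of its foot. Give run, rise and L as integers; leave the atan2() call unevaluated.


translate([350, 0, 840]) cube([105, 1071, 73]);
translate([0, 52, 0]) rotate([0, atan2(350, 840), 0]) cube([26, 30, 910]);
translate([805, 52, 0]) mirror([1, 0, 0]) rotate([0, atan2(350, 840), 0]) cube([26, 30, 910]);
translate([0, 989, 0]) rotate([0, atan2(350, 840), 0]) cube([26, 30, 910]);
translate([805, 989, 0]) mirror([1, 0, 0]) rotate([0, atan2(350, 840), 0]) cube([26, 30, 910]);


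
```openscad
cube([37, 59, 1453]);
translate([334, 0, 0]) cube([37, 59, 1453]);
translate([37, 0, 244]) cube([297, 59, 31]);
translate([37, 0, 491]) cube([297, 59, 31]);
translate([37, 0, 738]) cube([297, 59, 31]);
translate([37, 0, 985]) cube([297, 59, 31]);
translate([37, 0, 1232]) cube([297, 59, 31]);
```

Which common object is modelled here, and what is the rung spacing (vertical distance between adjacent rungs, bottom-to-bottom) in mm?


A ladder. The rung spacing is 247 mm.

Two tall 37×59 posts with 5 short bars between them — a ladder. Adjacent rungs sit at z = 244 and z = 491, so the spacing is 491 − 244 = 247 mm.


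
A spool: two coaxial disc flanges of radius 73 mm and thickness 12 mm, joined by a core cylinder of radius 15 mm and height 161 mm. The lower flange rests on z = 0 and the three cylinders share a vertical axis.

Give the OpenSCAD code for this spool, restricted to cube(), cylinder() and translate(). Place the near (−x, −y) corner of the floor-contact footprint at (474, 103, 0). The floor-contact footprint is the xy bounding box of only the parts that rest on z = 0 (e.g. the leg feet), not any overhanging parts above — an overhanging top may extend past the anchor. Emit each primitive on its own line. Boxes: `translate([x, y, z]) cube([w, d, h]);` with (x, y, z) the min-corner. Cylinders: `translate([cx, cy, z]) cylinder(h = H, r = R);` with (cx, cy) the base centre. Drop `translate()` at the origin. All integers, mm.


translate([547, 176, 0]) cylinder(h = 12, r = 73);
translate([547, 176, 12]) cylinder(h = 161, r = 15);
translate([547, 176, 173]) cylinder(h = 12, r = 73);
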